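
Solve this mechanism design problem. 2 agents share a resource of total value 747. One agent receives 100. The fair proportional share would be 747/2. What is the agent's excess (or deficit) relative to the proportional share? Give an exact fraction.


Step 1: Proportional share = 747/2
Step 2: Agent's actual allocation = 100
Step 3: Excess = 100 - 747/2 = -547/2

-547/2


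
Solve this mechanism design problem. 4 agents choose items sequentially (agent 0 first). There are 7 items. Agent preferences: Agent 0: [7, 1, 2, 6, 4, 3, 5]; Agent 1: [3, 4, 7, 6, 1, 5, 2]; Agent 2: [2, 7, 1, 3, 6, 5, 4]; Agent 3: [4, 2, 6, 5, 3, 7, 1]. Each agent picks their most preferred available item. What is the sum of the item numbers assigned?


Step 1: Agent 0 picks item 7
Step 2: Agent 1 picks item 3
Step 3: Agent 2 picks item 2
Step 4: Agent 3 picks item 4
Step 5: Sum = 7 + 3 + 2 + 4 = 16

16


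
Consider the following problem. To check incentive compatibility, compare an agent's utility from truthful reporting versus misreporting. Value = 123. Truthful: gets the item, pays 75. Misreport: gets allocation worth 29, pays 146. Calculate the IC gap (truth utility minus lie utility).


Step 1: U(truth) = value - payment = 123 - 75 = 48
Step 2: U(lie) = allocation - payment = 29 - 146 = -117
Step 3: IC gap = 48 - (-117) = 165

165


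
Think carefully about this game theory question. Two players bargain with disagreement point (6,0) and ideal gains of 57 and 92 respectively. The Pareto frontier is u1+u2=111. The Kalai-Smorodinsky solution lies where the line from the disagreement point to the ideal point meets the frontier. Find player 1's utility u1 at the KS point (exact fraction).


Step 1: At the KS point, (u1-d1)/r1 = (u2-d2)/r2 = t and u1+u2 = 111
Step 2: u1 = d1 + r1*t and u2 = d2 + r2*t, so (d1 + r1*t) + (d2 + r2*t) = 111
Step 3: t = (111 - 6 - 0)/(57 + 92) = 105/149
Step 4: u1 = d1 + r1*t = 6 + 57 * 105/149 = 6879/149
Step 5: (Check: u2 = d2 + r2*t = 9660/149; u1+u2 = 6879/149 + 9660/149 = 111, on the frontier.)

6879/149


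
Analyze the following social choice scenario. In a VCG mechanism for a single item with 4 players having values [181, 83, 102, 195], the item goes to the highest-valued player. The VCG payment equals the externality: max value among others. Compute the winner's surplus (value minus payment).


Step 1: The winner is the agent with the highest value: agent 3 with value 195
Step 2: Values of other agents: [181, 83, 102]
Step 3: VCG payment = max of others' values = 181
Step 4: Surplus = 195 - 181 = 14

14


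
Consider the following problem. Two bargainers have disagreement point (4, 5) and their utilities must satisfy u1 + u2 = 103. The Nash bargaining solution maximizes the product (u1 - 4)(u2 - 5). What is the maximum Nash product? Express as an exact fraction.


Step 1: The Nash solution splits surplus symmetrically above the disagreement point
Step 2: u1 = (total + d1 - d2)/2 = (103 + 4 - 5)/2 = 51
Step 3: u2 = (total - d1 + d2)/2 = (103 - 4 + 5)/2 = 52
Step 4: Nash product = (51 - 4) * (52 - 5)
Step 5: = 47 * 47 = 2209

2209


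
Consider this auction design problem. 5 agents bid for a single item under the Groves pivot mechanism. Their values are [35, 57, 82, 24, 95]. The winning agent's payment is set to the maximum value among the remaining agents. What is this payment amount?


Step 1: The efficient winner is agent 4 with value 95
Step 2: Other agents' values: [35, 57, 82, 24]
Step 3: Pivot payment = max(others) = 82
Step 4: The winner pays 82

82


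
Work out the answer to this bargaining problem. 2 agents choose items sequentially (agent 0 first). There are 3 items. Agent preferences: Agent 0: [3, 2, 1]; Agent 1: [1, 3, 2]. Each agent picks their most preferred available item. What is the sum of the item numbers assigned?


Step 1: Agent 0 picks item 3
Step 2: Agent 1 picks item 1
Step 3: Sum = 3 + 1 = 4

4


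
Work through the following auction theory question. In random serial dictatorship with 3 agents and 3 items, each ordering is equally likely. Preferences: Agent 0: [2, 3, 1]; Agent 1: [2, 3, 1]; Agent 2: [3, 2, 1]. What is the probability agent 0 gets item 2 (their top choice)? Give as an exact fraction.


Step 1: Agent 0 wants item 2
Step 2: There are 6 possible orderings of agents
Step 3: In 3 orderings, agent 0 gets item 2
Step 4: Probability = 3/6 = 1/2

1/2


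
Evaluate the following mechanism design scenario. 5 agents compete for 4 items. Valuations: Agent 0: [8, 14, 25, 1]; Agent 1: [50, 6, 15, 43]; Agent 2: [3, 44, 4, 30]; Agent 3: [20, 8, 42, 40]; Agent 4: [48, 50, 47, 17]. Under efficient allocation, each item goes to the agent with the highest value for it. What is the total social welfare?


Step 1: For each item, find the maximum value among all agents.
Step 2: Item 0 -> Agent 1 (value 50)
Step 3: Item 1 -> Agent 4 (value 50)
Step 4: Item 2 -> Agent 4 (value 47)
Step 5: Item 3 -> Agent 1 (value 43)
Step 6: Total welfare = 50 + 50 + 47 + 43 = 190

190


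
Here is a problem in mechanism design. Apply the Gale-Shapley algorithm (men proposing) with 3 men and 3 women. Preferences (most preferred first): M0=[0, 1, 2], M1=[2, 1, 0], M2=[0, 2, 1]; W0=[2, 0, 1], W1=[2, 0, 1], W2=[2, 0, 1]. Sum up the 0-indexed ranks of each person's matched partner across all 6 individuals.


Step 1: Run Gale-Shapley (men propose, women hold best offer):
  M0 proposes to W0; she accepts
  M1 proposes to W2; she accepts
  M2 proposes to W0; she switches from M0
  M0 proposes to W1; she accepts
Step 2: Final matching: W0-M2, W1-M0, W2-M1
Step 3: 0-indexed ranks (man's rank of his match, then woman's): 0 + 0 + 1 + 1 + 0 + 2
Step 4: Total rank sum = 4

4


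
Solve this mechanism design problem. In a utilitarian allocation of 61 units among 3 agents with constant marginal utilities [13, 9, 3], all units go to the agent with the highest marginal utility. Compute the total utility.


Step 1: The marginal utilities are [13, 9, 3]
Step 2: The highest marginal utility is 13
Step 3: All 61 units go to that agent
Step 4: Total utility = 13 * 61 = 793

793


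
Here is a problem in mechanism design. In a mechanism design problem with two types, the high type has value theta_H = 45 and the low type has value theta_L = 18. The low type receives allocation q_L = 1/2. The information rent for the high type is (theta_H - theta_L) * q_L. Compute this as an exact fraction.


Step 1: theta_H - theta_L = 45 - 18 = 27
Step 2: Information rent = (theta_H - theta_L) * q_L
Step 3: = 27 * 1/2
Step 4: = 27/2

27/2


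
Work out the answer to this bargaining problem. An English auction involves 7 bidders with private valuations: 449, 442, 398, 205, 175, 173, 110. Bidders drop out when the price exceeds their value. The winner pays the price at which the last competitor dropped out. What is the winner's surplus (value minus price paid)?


Step 1: Identify the highest value: 449
Step 2: Identify the second-highest value: 442
Step 3: The final price = second-highest value = 442
Step 4: Surplus = 449 - 442 = 7

7


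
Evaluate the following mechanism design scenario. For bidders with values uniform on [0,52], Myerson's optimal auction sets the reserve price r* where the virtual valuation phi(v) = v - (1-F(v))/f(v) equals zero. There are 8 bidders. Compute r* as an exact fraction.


Step 1: For U[0,52], F(v) = v/52 and f(v) = 1/52
Step 2: phi(v) = v - (1 - v/52)/(1/52) = v - (52 - v) = 2v - 52
Step 3: Set phi(r*) = 0: 2r* - 52 = 0
Step 4: r* = 52/2 = 26 (the number of bidders n = 8 does not enter)

26


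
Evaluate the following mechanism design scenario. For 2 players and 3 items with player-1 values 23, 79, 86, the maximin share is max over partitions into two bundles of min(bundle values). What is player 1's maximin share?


Step 1: Item values = 23, 79, 86
Step 2: Enumerate all 2-bundle partitions and take the smaller bundle:
  Partition 1: {23} vs {79,86} -> bundles 23, 165; min = 23
  Partition 2: {79} vs {23,86} -> bundles 79, 109; min = 79
  Partition 3: {86} vs {23,79} -> bundles 86, 102; min = 86
Step 3: MMS = max(23, 79, 86) = 86

86


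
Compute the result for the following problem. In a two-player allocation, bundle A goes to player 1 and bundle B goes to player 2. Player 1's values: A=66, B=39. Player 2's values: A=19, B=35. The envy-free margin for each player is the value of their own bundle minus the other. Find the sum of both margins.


Step 1: Player 1's margin = v1(A) - v1(B) = 66 - 39 = 27
Step 2: Player 2's margin = v2(B) - v2(A) = 35 - 19 = 16
Step 3: Total margin = 27 + 16 = 43

43


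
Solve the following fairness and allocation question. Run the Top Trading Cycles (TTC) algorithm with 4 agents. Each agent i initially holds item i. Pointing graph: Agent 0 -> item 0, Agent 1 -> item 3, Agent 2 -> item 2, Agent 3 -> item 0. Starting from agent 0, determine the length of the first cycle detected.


Step 1: Trace the pointer graph from agent 0: 0 -> 0
Step 2: A cycle is detected when we revisit agent 0
Step 3: The cycle is: 0 -> 0
Step 4: Cycle length = 1

1


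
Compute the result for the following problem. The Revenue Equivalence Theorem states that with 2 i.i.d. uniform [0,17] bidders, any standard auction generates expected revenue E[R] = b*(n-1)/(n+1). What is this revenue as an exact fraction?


Step 1: By Revenue Equivalence, expected revenue = b*(n-1)/(n+1)
Step 2: Substituting n = 2, b = 17
Step 3: Revenue = 17*(2-1)/(2+1) = 17*1/3
Step 4: Revenue = 17/3

17/3


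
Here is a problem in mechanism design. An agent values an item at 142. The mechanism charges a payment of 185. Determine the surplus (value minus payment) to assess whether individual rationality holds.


Step 1: Surplus = value - payment = 142 - 185 = -43
Step 2: IR is violated (surplus < 0)

-43


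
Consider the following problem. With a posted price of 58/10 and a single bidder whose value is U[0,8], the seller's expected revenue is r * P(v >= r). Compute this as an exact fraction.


Step 1: Posted price r = 29/5, value support [0,8]
Step 2: P(v >= r) = (8 - 29/5)/8 = 11/40
Step 3: Expected revenue = r * P(v >= r) = 29/5 * 11/40
Step 4: Revenue = 319/200

319/200


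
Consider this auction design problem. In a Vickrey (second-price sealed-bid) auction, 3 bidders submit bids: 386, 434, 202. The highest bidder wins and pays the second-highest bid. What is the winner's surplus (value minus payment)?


Step 1: Sort bids in descending order: 434, 386, 202
Step 2: The winning bid is the highest: 434
Step 3: The payment equals the second-highest bid: 386
Step 4: Surplus = winner's bid - payment = 434 - 386 = 48

48


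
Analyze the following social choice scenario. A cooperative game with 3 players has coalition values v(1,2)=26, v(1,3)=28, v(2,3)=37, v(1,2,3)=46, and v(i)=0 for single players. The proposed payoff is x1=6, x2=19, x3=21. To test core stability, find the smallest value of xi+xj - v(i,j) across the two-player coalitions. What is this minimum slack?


Step 1: Slack for coalition (1,2): x1+x2 - v12 = 25 - 26 = -1
Step 2: Slack for coalition (1,3): x1+x3 - v13 = 27 - 28 = -1
Step 3: Slack for coalition (2,3): x2+x3 - v23 = 40 - 37 = 3
Step 4: Minimum slack = min(-1, -1, 3) = -1, attained by (1,2) and (1,3); coalitions (1,2) and (1,3) can block (slack < 0), so the allocation is not in the core

-1


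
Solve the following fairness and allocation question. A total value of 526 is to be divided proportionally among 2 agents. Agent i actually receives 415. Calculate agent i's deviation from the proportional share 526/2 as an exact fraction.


Step 1: Proportional share = 526/2 = 263
Step 2: Agent's actual allocation = 415
Step 3: Excess = 415 - 263 = 152

152


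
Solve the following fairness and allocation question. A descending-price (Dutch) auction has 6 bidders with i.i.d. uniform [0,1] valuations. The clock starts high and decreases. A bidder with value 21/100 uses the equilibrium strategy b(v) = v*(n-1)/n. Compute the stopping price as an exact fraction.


Step 1: Dutch auctions are strategically equivalent to first-price auctions
Step 2: The equilibrium bid is b(v) = v*(n-1)/n
Step 3: b = 21/100 * 5/6
Step 4: b = 7/40

7/40


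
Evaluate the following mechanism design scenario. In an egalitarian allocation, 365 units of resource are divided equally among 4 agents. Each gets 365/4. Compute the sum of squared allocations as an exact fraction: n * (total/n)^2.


Step 1: Each agent's share = 365/4
Step 2: Square of each share = (365/4)^2 = 133225/16
Step 3: Sum of squares = 4 * 133225/16 = 133225/4

133225/4


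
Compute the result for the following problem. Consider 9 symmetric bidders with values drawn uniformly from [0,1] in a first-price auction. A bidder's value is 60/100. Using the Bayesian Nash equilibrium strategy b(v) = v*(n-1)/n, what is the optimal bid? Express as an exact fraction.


Step 1: The symmetric BNE bidding function is b(v) = v * (n-1) / n
Step 2: Substitute v = 3/5 and n = 9
Step 3: b = 3/5 * 8/9
Step 4: b = 8/15

8/15


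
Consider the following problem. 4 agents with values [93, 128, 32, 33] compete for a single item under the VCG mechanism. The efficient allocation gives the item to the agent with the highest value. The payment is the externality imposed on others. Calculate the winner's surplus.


Step 1: The winner is the agent with the highest value: agent 1 with value 128
Step 2: Values of other agents: [93, 32, 33]
Step 3: VCG payment = max of others' values = 93
Step 4: Surplus = 128 - 93 = 35

35


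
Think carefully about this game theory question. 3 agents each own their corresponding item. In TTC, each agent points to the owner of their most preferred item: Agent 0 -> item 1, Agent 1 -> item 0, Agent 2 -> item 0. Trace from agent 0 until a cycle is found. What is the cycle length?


Step 1: Trace the pointer graph from agent 0: 0 -> 1 -> 0
Step 2: A cycle is detected when we revisit agent 0
Step 3: The cycle is: 0 -> 1 -> 0
Step 4: Cycle length = 2

2


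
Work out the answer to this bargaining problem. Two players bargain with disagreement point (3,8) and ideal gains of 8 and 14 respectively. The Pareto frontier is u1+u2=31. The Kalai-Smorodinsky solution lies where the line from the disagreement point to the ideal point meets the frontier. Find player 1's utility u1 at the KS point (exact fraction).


Step 1: At the KS point, (u1-d1)/r1 = (u2-d2)/r2 = t and u1+u2 = 31
Step 2: u1 = d1 + r1*t and u2 = d2 + r2*t, so (d1 + r1*t) + (d2 + r2*t) = 31
Step 3: t = (31 - 3 - 8)/(8 + 14) = 20/22 = 10/11
Step 4: u1 = d1 + r1*t = 3 + 8 * 10/11 = 113/11
Step 5: (Check: u2 = d2 + r2*t = 228/11; u1+u2 = 113/11 + 228/11 = 31, on the frontier.)

113/11


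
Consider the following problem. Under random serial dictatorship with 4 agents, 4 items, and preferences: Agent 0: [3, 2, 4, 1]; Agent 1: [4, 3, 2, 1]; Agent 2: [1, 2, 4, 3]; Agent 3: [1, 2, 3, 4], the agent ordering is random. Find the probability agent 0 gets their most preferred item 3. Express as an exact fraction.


Step 1: Agent 0 wants item 3
Step 2: There are 24 possible orderings of agents
Step 3: In 24 orderings, agent 0 gets item 3
Step 4: Probability = 24/24 = 1

1


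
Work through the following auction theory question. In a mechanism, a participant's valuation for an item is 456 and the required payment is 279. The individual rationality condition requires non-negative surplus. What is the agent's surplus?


Step 1: Surplus = value - payment = 456 - 279 = 177
Step 2: IR is satisfied (surplus >= 0)

177


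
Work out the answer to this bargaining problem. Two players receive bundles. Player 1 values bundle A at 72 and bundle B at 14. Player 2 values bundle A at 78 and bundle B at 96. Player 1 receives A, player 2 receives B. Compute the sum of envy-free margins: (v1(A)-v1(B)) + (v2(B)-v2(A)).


Step 1: Player 1's margin = v1(A) - v1(B) = 72 - 14 = 58
Step 2: Player 2's margin = v2(B) - v2(A) = 96 - 78 = 18
Step 3: Total margin = 58 + 18 = 76

76


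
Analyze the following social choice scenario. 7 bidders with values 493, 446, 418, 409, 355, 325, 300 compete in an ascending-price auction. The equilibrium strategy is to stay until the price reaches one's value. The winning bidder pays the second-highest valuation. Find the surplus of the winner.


Step 1: Identify the highest value: 493
Step 2: Identify the second-highest value: 446
Step 3: The final price = second-highest value = 446
Step 4: Surplus = 493 - 446 = 47

47


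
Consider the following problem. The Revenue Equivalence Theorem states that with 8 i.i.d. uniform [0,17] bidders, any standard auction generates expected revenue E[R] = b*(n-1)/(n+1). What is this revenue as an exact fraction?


Step 1: By Revenue Equivalence, expected revenue = b*(n-1)/(n+1)
Step 2: Substituting n = 8, b = 17
Step 3: Revenue = 17*(8-1)/(8+1) = 17*7/9
Step 4: Revenue = 119/9

119/9


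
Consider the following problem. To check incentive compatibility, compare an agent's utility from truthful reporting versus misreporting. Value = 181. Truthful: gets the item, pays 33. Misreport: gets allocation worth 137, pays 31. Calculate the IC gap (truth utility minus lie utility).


Step 1: U(truth) = value - payment = 181 - 33 = 148
Step 2: U(lie) = allocation - payment = 137 - 31 = 106
Step 3: IC gap = 148 - 106 = 42

42


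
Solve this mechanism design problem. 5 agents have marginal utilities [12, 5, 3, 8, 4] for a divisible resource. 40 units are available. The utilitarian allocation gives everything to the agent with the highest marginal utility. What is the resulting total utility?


Step 1: The marginal utilities are [12, 5, 3, 8, 4]
Step 2: The highest marginal utility is 12
Step 3: All 40 units go to that agent
Step 4: Total utility = 12 * 40 = 480

480


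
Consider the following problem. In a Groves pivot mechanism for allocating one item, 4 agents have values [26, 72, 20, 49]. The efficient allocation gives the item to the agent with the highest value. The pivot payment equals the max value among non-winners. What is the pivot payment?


Step 1: The efficient winner is agent 1 with value 72
Step 2: Other agents' values: [26, 20, 49]
Step 3: Pivot payment = max(others) = 49
Step 4: The winner pays 49

49


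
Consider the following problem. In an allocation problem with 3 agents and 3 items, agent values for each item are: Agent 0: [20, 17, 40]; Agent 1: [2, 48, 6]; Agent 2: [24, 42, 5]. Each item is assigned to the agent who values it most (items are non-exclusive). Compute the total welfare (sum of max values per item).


Step 1: For each item, find the maximum value among all agents.
Step 2: Item 0 -> Agent 2 (value 24)
Step 3: Item 1 -> Agent 1 (value 48)
Step 4: Item 2 -> Agent 0 (value 40)
Step 5: Total welfare = 24 + 48 + 40 = 112

112


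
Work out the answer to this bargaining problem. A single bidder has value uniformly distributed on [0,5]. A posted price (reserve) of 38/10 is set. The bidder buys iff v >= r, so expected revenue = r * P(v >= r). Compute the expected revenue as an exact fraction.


Step 1: Posted price r = 19/5, value support [0,5]
Step 2: P(v >= r) = (5 - 19/5)/5 = 6/25
Step 3: Expected revenue = r * P(v >= r) = 19/5 * 6/25
Step 4: Revenue = 114/125

114/125


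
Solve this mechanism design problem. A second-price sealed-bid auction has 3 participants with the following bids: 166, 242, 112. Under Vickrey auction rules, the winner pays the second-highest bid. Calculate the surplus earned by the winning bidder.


Step 1: Sort bids in descending order: 242, 166, 112
Step 2: The winning bid is the highest: 242
Step 3: The payment equals the second-highest bid: 166
Step 4: Surplus = winner's bid - payment = 242 - 166 = 76

76


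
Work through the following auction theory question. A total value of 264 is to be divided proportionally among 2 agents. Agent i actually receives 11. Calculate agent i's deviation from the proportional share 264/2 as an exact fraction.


Step 1: Proportional share = 264/2 = 132
Step 2: Agent's actual allocation = 11
Step 3: Excess = 11 - 132 = -121

-121


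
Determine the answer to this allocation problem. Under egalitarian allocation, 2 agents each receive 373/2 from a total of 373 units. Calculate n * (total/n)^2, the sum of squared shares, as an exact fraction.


Step 1: Each agent's share = 373/2
Step 2: Square of each share = (373/2)^2 = 139129/4
Step 3: Sum of squares = 2 * 139129/4 = 139129/2

139129/2


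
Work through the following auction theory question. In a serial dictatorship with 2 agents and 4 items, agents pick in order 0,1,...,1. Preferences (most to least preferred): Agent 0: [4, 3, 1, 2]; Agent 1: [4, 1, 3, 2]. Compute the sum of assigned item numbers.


Step 1: Agent 0 picks item 4
Step 2: Agent 1 picks item 1
Step 3: Sum = 4 + 1 = 5

5


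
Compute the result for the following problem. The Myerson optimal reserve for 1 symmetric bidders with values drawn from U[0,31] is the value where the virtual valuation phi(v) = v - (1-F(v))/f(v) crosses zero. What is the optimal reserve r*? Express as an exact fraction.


Step 1: For U[0,31], F(v) = v/31 and f(v) = 1/31
Step 2: phi(v) = v - (1 - v/31)/(1/31) = v - (31 - v) = 2v - 31
Step 3: Set phi(r*) = 0: 2r* - 31 = 0
Step 4: r* = 31/2 (the number of bidders n = 1 does not enter)

31/2


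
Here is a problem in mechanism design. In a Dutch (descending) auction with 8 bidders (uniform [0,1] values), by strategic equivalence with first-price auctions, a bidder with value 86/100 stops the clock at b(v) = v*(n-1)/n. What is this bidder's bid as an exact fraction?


Step 1: Dutch auctions are strategically equivalent to first-price auctions
Step 2: The equilibrium bid is b(v) = v*(n-1)/n
Step 3: b = 43/50 * 7/8
Step 4: b = 301/400

301/400


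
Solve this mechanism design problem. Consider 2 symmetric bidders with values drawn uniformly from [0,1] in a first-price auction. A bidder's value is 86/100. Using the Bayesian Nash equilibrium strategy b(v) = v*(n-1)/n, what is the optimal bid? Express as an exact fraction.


Step 1: The symmetric BNE bidding function is b(v) = v * (n-1) / n
Step 2: Substitute v = 43/50 and n = 2
Step 3: b = 43/50 * 1/2
Step 4: b = 43/100

43/100


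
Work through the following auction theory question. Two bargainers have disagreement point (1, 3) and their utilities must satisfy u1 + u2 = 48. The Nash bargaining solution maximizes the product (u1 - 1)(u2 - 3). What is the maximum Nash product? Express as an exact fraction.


Step 1: The Nash solution splits surplus symmetrically above the disagreement point
Step 2: u1 = (total + d1 - d2)/2 = (48 + 1 - 3)/2 = 23
Step 3: u2 = (total - d1 + d2)/2 = (48 - 1 + 3)/2 = 25
Step 4: Nash product = (23 - 1) * (25 - 3)
Step 5: = 22 * 22 = 484

484


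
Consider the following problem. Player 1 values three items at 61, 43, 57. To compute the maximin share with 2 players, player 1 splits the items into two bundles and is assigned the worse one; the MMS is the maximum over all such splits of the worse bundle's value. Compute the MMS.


Step 1: Item values = 61, 43, 57
Step 2: Enumerate all 2-bundle partitions and take the smaller bundle:
  Partition 1: {61} vs {43,57} -> bundles 61, 100; min = 61
  Partition 2: {43} vs {61,57} -> bundles 43, 118; min = 43
  Partition 3: {57} vs {61,43} -> bundles 57, 104; min = 57
Step 3: MMS = max(61, 43, 57) = 61

61


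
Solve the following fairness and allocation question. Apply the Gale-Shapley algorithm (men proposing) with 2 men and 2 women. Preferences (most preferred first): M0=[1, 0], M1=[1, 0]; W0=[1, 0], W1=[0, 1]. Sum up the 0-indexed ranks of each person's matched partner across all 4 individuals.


Step 1: Run Gale-Shapley (men propose, women hold best offer):
  M0 proposes to W1; she accepts
  M1 proposes to W1; rejected
  M1 proposes to W0; she accepts
Step 2: Final matching: W0-M1, W1-M0
Step 3: 0-indexed ranks (man's rank of his match, then woman's): 1 + 0 + 0 + 0
Step 4: Total rank sum = 1

1


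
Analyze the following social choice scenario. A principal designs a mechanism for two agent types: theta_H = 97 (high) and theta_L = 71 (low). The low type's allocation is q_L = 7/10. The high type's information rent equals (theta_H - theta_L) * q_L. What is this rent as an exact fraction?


Step 1: theta_H - theta_L = 97 - 71 = 26
Step 2: Information rent = (theta_H - theta_L) * q_L
Step 3: = 26 * 7/10
Step 4: = 91/5

91/5


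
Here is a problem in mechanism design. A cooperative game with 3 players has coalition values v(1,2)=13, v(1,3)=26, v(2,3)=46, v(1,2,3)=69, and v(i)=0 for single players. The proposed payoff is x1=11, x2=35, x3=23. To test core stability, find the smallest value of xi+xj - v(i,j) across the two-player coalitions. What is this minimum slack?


Step 1: Slack for coalition (1,2): x1+x2 - v12 = 46 - 13 = 33
Step 2: Slack for coalition (1,3): x1+x3 - v13 = 34 - 26 = 8
Step 3: Slack for coalition (2,3): x2+x3 - v23 = 58 - 46 = 12
Step 4: Minimum slack = min(33, 8, 12) = 8, attained by (1,3); no pair can gain by deviating, so the allocation is in the core

8


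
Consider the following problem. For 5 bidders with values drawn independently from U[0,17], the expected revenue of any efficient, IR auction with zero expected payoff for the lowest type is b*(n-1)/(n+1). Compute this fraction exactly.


Step 1: By Revenue Equivalence, expected revenue = b*(n-1)/(n+1)
Step 2: Substituting n = 5, b = 17
Step 3: Revenue = 17*(5-1)/(5+1) = 17*4/6
Step 4: Revenue = 68/6 = 34/3

34/3


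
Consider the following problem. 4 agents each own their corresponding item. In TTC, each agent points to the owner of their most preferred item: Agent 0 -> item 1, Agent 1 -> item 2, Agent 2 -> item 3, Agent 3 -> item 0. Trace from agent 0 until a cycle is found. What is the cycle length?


Step 1: Trace the pointer graph from agent 0: 0 -> 1 -> 2 -> 3 -> 0
Step 2: A cycle is detected when we revisit agent 0
Step 3: The cycle is: 0 -> 1 -> 2 -> 3 -> 0
Step 4: Cycle length = 4

4


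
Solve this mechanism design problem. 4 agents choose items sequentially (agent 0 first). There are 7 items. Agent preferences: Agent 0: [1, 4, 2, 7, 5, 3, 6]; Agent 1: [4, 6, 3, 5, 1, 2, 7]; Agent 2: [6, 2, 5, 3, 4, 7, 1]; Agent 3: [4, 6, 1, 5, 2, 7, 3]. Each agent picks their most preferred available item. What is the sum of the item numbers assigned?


Step 1: Agent 0 picks item 1
Step 2: Agent 1 picks item 4
Step 3: Agent 2 picks item 6
Step 4: Agent 3 picks item 5
Step 5: Sum = 1 + 4 + 6 + 5 = 16

16


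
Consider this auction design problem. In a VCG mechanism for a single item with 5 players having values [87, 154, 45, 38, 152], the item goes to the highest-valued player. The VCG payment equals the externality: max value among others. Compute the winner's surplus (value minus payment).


Step 1: The winner is the agent with the highest value: agent 1 with value 154
Step 2: Values of other agents: [87, 45, 38, 152]
Step 3: VCG payment = max of others' values = 152
Step 4: Surplus = 154 - 152 = 2

2


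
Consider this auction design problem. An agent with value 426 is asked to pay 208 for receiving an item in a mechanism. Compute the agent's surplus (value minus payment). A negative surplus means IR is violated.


Step 1: Surplus = value - payment = 426 - 208 = 218
Step 2: IR is satisfied (surplus >= 0)

218


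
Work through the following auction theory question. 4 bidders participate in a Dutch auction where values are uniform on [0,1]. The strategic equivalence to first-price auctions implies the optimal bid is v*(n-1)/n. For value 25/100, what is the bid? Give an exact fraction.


Step 1: Dutch auctions are strategically equivalent to first-price auctions
Step 2: The equilibrium bid is b(v) = v*(n-1)/n
Step 3: b = 1/4 * 3/4
Step 4: b = 3/16

3/16


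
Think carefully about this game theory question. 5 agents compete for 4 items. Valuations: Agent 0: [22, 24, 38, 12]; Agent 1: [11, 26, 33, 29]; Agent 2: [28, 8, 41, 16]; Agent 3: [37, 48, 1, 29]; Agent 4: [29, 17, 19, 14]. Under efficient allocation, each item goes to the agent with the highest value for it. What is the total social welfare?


Step 1: For each item, find the maximum value among all agents.
Step 2: Item 0 -> Agent 3 (value 37)
Step 3: Item 1 -> Agent 3 (value 48)
Step 4: Item 2 -> Agent 2 (value 41)
Step 5: Item 3 -> Agent 1 (value 29)
Step 6: Total welfare = 37 + 48 + 41 + 29 = 155

155


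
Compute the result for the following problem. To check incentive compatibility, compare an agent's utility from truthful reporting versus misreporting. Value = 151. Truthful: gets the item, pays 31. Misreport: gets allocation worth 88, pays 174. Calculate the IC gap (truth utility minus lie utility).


Step 1: U(truth) = value - payment = 151 - 31 = 120
Step 2: U(lie) = allocation - payment = 88 - 174 = -86
Step 3: IC gap = 120 - (-86) = 206

206


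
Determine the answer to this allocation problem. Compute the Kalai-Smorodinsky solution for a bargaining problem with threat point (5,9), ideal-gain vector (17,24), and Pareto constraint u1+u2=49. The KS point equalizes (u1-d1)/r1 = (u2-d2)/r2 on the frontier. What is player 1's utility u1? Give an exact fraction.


Step 1: At the KS point, (u1-d1)/r1 = (u2-d2)/r2 = t and u1+u2 = 49
Step 2: u1 = d1 + r1*t and u2 = d2 + r2*t, so (d1 + r1*t) + (d2 + r2*t) = 49
Step 3: t = (49 - 5 - 9)/(17 + 24) = 35/41
Step 4: u1 = d1 + r1*t = 5 + 17 * 35/41 = 800/41
Step 5: (Check: u2 = d2 + r2*t = 1209/41; u1+u2 = 800/41 + 1209/41 = 49, on the frontier.)

800/41


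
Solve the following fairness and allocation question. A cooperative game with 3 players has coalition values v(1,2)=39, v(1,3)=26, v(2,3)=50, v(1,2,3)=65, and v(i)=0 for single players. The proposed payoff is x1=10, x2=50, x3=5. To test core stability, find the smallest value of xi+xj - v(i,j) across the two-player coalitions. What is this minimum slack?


Step 1: Slack for coalition (1,2): x1+x2 - v12 = 60 - 39 = 21
Step 2: Slack for coalition (1,3): x1+x3 - v13 = 15 - 26 = -11
Step 3: Slack for coalition (2,3): x2+x3 - v23 = 55 - 50 = 5
Step 4: Minimum slack = min(21, -11, 5) = -11, attained by (1,3); coalition (1,3) can block (slack < 0), so the allocation is not in the core

-11


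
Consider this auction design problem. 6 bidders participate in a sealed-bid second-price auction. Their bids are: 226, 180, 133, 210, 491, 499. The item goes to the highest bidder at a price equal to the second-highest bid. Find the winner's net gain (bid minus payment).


Step 1: Sort bids in descending order: 499, 491, 226, 210, 180, 133
Step 2: The winning bid is the highest: 499
Step 3: The payment equals the second-highest bid: 491
Step 4: Surplus = winner's bid - payment = 499 - 491 = 8

8


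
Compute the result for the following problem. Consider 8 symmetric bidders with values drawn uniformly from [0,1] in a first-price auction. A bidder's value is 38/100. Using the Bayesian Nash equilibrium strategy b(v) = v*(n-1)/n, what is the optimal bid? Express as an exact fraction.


Step 1: The symmetric BNE bidding function is b(v) = v * (n-1) / n
Step 2: Substitute v = 19/50 and n = 8
Step 3: b = 19/50 * 7/8
Step 4: b = 133/400

133/400


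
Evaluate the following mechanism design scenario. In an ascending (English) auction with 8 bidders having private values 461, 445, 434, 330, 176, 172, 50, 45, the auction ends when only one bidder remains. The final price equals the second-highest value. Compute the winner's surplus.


Step 1: Identify the highest value: 461
Step 2: Identify the second-highest value: 445
Step 3: The final price = second-highest value = 445
Step 4: Surplus = 461 - 445 = 16

16


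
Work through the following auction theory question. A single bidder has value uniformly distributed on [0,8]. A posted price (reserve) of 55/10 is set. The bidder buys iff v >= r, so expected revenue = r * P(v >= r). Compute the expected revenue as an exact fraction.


Step 1: Posted price r = 11/2, value support [0,8]
Step 2: P(v >= r) = (8 - 11/2)/8 = 5/16
Step 3: Expected revenue = r * P(v >= r) = 11/2 * 5/16
Step 4: Revenue = 55/32

55/32


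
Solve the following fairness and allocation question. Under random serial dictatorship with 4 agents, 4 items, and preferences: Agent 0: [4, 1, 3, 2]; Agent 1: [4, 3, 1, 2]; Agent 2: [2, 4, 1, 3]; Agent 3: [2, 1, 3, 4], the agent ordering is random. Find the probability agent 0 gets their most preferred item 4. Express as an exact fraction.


Step 1: Agent 0 wants item 4
Step 2: There are 24 possible orderings of agents
Step 3: In 11 orderings, agent 0 gets item 4
Step 4: Probability = 11/24

11/24


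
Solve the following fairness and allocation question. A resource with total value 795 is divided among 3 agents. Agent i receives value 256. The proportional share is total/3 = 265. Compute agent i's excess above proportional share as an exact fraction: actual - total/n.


Step 1: Proportional share = 795/3 = 265
Step 2: Agent's actual allocation = 256
Step 3: Excess = 256 - 265 = -9

-9


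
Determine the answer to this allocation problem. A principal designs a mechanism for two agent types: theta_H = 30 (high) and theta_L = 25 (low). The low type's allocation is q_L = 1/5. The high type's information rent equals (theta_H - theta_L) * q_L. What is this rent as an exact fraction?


Step 1: theta_H - theta_L = 30 - 25 = 5
Step 2: Information rent = (theta_H - theta_L) * q_L
Step 3: = 5 * 1/5
Step 4: = 1

1


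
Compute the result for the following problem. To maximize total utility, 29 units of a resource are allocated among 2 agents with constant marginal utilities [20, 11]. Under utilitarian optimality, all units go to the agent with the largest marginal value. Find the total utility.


Step 1: The marginal utilities are [20, 11]
Step 2: The highest marginal utility is 20
Step 3: All 29 units go to that agent
Step 4: Total utility = 20 * 29 = 580

580


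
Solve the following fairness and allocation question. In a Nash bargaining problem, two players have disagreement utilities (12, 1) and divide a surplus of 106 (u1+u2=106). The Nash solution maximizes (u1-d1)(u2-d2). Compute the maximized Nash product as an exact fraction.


Step 1: The Nash solution splits surplus symmetrically above the disagreement point
Step 2: u1 = (total + d1 - d2)/2 = (106 + 12 - 1)/2 = 117/2
Step 3: u2 = (total - d1 + d2)/2 = (106 - 12 + 1)/2 = 95/2
Step 4: Nash product = (117/2 - 12) * (95/2 - 1)
Step 5: = 93/2 * 93/2 = 8649/4

8649/4


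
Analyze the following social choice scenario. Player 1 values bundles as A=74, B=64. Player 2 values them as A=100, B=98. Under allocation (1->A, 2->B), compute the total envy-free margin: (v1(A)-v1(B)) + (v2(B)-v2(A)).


Step 1: Player 1's margin = v1(A) - v1(B) = 74 - 64 = 10
Step 2: Player 2's margin = v2(B) - v2(A) = 98 - 100 = -2
Step 3: Total margin = 10 + -2 = 8

8


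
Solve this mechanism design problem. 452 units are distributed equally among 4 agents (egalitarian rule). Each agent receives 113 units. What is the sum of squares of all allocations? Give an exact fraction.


Step 1: Each agent's share = 452/4 = 113
Step 2: Square of each share = (113)^2 = 12769
Step 3: Sum of squares = 4 * 12769 = 51076

51076


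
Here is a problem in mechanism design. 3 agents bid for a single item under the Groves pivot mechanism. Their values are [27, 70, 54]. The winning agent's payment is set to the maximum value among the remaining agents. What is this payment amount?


Step 1: The efficient winner is agent 1 with value 70
Step 2: Other agents' values: [27, 54]
Step 3: Pivot payment = max(others) = 54
Step 4: The winner pays 54

54


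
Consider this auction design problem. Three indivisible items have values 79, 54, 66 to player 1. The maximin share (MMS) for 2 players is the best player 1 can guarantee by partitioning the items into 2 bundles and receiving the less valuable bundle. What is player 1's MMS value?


Step 1: Item values = 79, 54, 66
Step 2: Enumerate all 2-bundle partitions and take the smaller bundle:
  Partition 1: {79} vs {54,66} -> bundles 79, 120; min = 79
  Partition 2: {54} vs {79,66} -> bundles 54, 145; min = 54
  Partition 3: {66} vs {79,54} -> bundles 66, 133; min = 66
Step 3: MMS = max(79, 54, 66) = 79

79


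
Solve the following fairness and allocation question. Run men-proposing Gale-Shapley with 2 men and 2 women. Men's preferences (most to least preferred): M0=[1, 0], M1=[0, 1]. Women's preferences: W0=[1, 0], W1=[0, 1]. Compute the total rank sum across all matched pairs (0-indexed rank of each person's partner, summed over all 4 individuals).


Step 1: Run Gale-Shapley (men propose, women hold best offer):
  M0 proposes to W1; she accepts
  M1 proposes to W0; she accepts
Step 2: Final matching: W0-M1, W1-M0
Step 3: 0-indexed ranks (man's rank of his match, then woman's): 0 + 0 + 0 + 0
Step 4: Total rank sum = 0

0


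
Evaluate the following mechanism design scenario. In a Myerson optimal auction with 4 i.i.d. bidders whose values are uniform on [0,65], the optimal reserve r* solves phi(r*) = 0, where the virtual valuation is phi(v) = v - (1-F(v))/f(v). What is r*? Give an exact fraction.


Step 1: For U[0,65], F(v) = v/65 and f(v) = 1/65
Step 2: phi(v) = v - (1 - v/65)/(1/65) = v - (65 - v) = 2v - 65
Step 3: Set phi(r*) = 0: 2r* - 65 = 0
Step 4: r* = 65/2 (the number of bidders n = 4 does not enter)

65/2


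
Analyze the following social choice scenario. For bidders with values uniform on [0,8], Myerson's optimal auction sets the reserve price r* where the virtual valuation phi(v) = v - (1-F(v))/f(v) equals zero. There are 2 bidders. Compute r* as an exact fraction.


Step 1: For U[0,8], F(v) = v/8 and f(v) = 1/8
Step 2: phi(v) = v - (1 - v/8)/(1/8) = v - (8 - v) = 2v - 8
Step 3: Set phi(r*) = 0: 2r* - 8 = 0
Step 4: r* = 8/2 = 4 (the number of bidders n = 2 does not enter)

4


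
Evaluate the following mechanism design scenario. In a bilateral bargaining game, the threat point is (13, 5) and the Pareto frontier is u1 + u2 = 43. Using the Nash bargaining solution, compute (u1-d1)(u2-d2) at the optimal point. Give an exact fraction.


Step 1: The Nash solution splits surplus symmetrically above the disagreement point
Step 2: u1 = (total + d1 - d2)/2 = (43 + 13 - 5)/2 = 51/2
Step 3: u2 = (total - d1 + d2)/2 = (43 - 13 + 5)/2 = 35/2
Step 4: Nash product = (51/2 - 13) * (35/2 - 5)
Step 5: = 25/2 * 25/2 = 625/4

625/4


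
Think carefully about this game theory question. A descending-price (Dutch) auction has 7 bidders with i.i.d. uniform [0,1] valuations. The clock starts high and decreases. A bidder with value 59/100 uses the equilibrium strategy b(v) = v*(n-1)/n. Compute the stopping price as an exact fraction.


Step 1: Dutch auctions are strategically equivalent to first-price auctions
Step 2: The equilibrium bid is b(v) = v*(n-1)/n
Step 3: b = 59/100 * 6/7
Step 4: b = 177/350

177/350


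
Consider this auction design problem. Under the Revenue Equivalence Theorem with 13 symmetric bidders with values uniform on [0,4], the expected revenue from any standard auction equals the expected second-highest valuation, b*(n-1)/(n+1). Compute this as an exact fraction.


Step 1: By Revenue Equivalence, expected revenue = b*(n-1)/(n+1)
Step 2: Substituting n = 13, b = 4
Step 3: Revenue = 4*(13-1)/(13+1) = 4*12/14
Step 4: Revenue = 48/14 = 24/7

24/7


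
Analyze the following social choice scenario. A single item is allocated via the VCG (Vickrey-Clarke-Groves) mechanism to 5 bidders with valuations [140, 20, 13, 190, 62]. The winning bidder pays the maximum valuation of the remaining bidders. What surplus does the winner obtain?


Step 1: The winner is the agent with the highest value: agent 3 with value 190
Step 2: Values of other agents: [140, 20, 13, 62]
Step 3: VCG payment = max of others' values = 140
Step 4: Surplus = 190 - 140 = 50

50


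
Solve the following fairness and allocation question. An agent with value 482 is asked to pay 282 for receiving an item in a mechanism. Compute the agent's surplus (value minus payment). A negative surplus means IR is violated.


Step 1: Surplus = value - payment = 482 - 282 = 200
Step 2: IR is satisfied (surplus >= 0)

200
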